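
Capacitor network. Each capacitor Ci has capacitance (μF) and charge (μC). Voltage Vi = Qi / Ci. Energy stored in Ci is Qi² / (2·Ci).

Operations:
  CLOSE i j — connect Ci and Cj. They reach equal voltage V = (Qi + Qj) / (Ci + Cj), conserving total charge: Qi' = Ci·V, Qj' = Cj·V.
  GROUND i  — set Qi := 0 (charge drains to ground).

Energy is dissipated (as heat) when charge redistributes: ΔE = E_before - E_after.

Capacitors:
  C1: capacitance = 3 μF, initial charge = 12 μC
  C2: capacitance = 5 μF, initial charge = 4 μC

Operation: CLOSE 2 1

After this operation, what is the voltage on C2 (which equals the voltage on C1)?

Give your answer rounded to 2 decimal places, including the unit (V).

Initial: C1(3μF, Q=12μC, V=4.00V), C2(5μF, Q=4μC, V=0.80V)
Op 1: CLOSE 2-1: Q_total=16.00, C_total=8.00, V=2.00; Q2=10.00, Q1=6.00; dissipated=9.600

Answer: 2.00 V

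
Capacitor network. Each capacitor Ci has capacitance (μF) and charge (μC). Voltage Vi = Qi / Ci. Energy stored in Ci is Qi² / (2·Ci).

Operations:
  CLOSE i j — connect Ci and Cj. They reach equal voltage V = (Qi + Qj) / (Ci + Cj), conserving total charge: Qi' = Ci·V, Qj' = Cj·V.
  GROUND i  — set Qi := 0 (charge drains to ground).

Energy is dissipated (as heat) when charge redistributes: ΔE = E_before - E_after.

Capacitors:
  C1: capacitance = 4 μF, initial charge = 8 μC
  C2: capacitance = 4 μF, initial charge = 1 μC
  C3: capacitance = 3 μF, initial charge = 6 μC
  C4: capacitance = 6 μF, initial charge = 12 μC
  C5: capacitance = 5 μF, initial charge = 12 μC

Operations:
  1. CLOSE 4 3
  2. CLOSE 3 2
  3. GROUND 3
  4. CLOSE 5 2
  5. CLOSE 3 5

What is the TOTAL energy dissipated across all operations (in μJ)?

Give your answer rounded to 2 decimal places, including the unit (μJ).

Answer: 9.27 μJ

Derivation:
Initial: C1(4μF, Q=8μC, V=2.00V), C2(4μF, Q=1μC, V=0.25V), C3(3μF, Q=6μC, V=2.00V), C4(6μF, Q=12μC, V=2.00V), C5(5μF, Q=12μC, V=2.40V)
Op 1: CLOSE 4-3: Q_total=18.00, C_total=9.00, V=2.00; Q4=12.00, Q3=6.00; dissipated=0.000
Op 2: CLOSE 3-2: Q_total=7.00, C_total=7.00, V=1.00; Q3=3.00, Q2=4.00; dissipated=2.625
Op 3: GROUND 3: Q3=0; energy lost=1.500
Op 4: CLOSE 5-2: Q_total=16.00, C_total=9.00, V=1.78; Q5=8.89, Q2=7.11; dissipated=2.178
Op 5: CLOSE 3-5: Q_total=8.89, C_total=8.00, V=1.11; Q3=3.33, Q5=5.56; dissipated=2.963
Total dissipated: 9.266 μJ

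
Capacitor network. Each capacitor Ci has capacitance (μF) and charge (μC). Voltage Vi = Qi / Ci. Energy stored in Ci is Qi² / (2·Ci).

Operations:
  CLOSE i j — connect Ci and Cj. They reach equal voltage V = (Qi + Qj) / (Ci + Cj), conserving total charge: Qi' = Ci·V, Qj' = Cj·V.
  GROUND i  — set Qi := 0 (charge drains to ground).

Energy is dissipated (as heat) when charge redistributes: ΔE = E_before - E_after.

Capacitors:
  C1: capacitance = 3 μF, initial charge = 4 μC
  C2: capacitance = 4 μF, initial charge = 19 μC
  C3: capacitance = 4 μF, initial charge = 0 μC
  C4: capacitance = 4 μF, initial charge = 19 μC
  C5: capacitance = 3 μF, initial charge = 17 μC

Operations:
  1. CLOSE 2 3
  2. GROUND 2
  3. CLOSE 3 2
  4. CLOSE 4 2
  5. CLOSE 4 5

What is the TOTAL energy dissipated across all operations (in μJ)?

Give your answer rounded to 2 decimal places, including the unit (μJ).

Answer: 58.41 μJ

Derivation:
Initial: C1(3μF, Q=4μC, V=1.33V), C2(4μF, Q=19μC, V=4.75V), C3(4μF, Q=0μC, V=0.00V), C4(4μF, Q=19μC, V=4.75V), C5(3μF, Q=17μC, V=5.67V)
Op 1: CLOSE 2-3: Q_total=19.00, C_total=8.00, V=2.38; Q2=9.50, Q3=9.50; dissipated=22.562
Op 2: GROUND 2: Q2=0; energy lost=11.281
Op 3: CLOSE 3-2: Q_total=9.50, C_total=8.00, V=1.19; Q3=4.75, Q2=4.75; dissipated=5.641
Op 4: CLOSE 4-2: Q_total=23.75, C_total=8.00, V=2.97; Q4=11.88, Q2=11.88; dissipated=12.691
Op 5: CLOSE 4-5: Q_total=28.88, C_total=7.00, V=4.12; Q4=16.50, Q5=12.38; dissipated=6.239
Total dissipated: 58.415 μJ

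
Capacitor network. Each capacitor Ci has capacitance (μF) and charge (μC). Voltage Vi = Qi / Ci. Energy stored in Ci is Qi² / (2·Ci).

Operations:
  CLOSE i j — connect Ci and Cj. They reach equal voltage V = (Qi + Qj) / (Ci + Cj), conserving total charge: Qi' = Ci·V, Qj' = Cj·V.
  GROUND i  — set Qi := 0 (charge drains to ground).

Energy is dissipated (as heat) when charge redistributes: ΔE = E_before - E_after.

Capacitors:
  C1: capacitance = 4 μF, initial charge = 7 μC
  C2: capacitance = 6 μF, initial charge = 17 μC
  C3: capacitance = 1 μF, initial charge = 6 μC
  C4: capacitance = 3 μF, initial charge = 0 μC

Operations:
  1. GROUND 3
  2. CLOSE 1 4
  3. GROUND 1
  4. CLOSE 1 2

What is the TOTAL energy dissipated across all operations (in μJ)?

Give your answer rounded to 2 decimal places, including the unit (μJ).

Initial: C1(4μF, Q=7μC, V=1.75V), C2(6μF, Q=17μC, V=2.83V), C3(1μF, Q=6μC, V=6.00V), C4(3μF, Q=0μC, V=0.00V)
Op 1: GROUND 3: Q3=0; energy lost=18.000
Op 2: CLOSE 1-4: Q_total=7.00, C_total=7.00, V=1.00; Q1=4.00, Q4=3.00; dissipated=2.625
Op 3: GROUND 1: Q1=0; energy lost=2.000
Op 4: CLOSE 1-2: Q_total=17.00, C_total=10.00, V=1.70; Q1=6.80, Q2=10.20; dissipated=9.633
Total dissipated: 32.258 μJ

Answer: 32.26 μJ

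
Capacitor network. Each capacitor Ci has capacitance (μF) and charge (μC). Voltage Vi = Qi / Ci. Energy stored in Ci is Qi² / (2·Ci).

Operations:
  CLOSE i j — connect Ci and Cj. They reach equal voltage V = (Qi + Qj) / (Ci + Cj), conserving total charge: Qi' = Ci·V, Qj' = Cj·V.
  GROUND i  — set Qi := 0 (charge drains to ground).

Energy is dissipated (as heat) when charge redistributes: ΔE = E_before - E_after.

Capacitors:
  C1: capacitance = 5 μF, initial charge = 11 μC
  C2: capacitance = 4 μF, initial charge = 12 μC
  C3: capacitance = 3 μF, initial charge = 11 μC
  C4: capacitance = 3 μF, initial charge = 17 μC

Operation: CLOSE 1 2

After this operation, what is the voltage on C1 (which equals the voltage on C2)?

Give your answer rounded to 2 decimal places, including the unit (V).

Answer: 2.56 V

Derivation:
Initial: C1(5μF, Q=11μC, V=2.20V), C2(4μF, Q=12μC, V=3.00V), C3(3μF, Q=11μC, V=3.67V), C4(3μF, Q=17μC, V=5.67V)
Op 1: CLOSE 1-2: Q_total=23.00, C_total=9.00, V=2.56; Q1=12.78, Q2=10.22; dissipated=0.711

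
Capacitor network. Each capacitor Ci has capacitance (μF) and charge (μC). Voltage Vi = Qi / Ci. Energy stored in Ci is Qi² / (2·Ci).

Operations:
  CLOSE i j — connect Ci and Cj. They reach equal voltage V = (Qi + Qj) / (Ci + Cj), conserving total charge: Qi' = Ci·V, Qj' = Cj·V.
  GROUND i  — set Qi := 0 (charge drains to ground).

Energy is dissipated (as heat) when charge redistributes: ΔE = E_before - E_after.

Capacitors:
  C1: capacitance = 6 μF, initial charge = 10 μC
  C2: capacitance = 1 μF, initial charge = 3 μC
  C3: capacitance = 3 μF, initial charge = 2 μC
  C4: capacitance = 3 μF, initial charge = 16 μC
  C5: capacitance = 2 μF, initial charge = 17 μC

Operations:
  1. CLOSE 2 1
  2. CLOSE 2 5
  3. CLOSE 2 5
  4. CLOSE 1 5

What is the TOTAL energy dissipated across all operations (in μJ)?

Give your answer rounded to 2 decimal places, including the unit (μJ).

Answer: 30.18 μJ

Derivation:
Initial: C1(6μF, Q=10μC, V=1.67V), C2(1μF, Q=3μC, V=3.00V), C3(3μF, Q=2μC, V=0.67V), C4(3μF, Q=16μC, V=5.33V), C5(2μF, Q=17μC, V=8.50V)
Op 1: CLOSE 2-1: Q_total=13.00, C_total=7.00, V=1.86; Q2=1.86, Q1=11.14; dissipated=0.762
Op 2: CLOSE 2-5: Q_total=18.86, C_total=3.00, V=6.29; Q2=6.29, Q5=12.57; dissipated=14.709
Op 3: CLOSE 2-5: Q_total=18.86, C_total=3.00, V=6.29; Q2=6.29, Q5=12.57; dissipated=0.000
Op 4: CLOSE 1-5: Q_total=23.71, C_total=8.00, V=2.96; Q1=17.79, Q5=5.93; dissipated=14.709
Total dissipated: 30.180 μJ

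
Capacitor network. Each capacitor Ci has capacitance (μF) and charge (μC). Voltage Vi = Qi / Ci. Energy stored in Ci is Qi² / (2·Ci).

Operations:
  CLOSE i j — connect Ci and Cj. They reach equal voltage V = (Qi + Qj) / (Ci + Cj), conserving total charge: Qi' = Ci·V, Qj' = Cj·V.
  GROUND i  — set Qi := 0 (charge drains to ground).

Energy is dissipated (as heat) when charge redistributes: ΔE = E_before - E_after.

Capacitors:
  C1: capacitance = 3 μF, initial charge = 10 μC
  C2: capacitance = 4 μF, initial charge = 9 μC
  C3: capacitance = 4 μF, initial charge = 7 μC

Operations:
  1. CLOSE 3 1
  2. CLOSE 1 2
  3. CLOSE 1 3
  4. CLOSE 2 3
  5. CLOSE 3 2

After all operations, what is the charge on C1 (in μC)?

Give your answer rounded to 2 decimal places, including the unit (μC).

Answer: 7.15 μC

Derivation:
Initial: C1(3μF, Q=10μC, V=3.33V), C2(4μF, Q=9μC, V=2.25V), C3(4μF, Q=7μC, V=1.75V)
Op 1: CLOSE 3-1: Q_total=17.00, C_total=7.00, V=2.43; Q3=9.71, Q1=7.29; dissipated=2.149
Op 2: CLOSE 1-2: Q_total=16.29, C_total=7.00, V=2.33; Q1=6.98, Q2=9.31; dissipated=0.027
Op 3: CLOSE 1-3: Q_total=16.69, C_total=7.00, V=2.38; Q1=7.15, Q3=9.54; dissipated=0.009
Op 4: CLOSE 2-3: Q_total=18.85, C_total=8.00, V=2.36; Q2=9.42, Q3=9.42; dissipated=0.003
Op 5: CLOSE 3-2: Q_total=18.85, C_total=8.00, V=2.36; Q3=9.42, Q2=9.42; dissipated=0.000
Final charges: Q1=7.15, Q2=9.42, Q3=9.42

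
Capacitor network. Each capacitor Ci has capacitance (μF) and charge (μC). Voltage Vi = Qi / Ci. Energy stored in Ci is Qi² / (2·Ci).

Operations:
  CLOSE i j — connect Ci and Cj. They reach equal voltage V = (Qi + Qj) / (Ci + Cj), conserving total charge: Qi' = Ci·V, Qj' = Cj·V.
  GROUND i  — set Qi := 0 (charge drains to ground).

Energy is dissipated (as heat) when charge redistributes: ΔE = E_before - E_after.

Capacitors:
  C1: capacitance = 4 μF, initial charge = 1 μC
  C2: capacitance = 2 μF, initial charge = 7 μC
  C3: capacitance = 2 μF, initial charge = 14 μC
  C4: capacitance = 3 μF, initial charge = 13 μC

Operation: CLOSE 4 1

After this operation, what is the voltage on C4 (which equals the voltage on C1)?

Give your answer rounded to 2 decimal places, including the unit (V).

Answer: 2.00 V

Derivation:
Initial: C1(4μF, Q=1μC, V=0.25V), C2(2μF, Q=7μC, V=3.50V), C3(2μF, Q=14μC, V=7.00V), C4(3μF, Q=13μC, V=4.33V)
Op 1: CLOSE 4-1: Q_total=14.00, C_total=7.00, V=2.00; Q4=6.00, Q1=8.00; dissipated=14.292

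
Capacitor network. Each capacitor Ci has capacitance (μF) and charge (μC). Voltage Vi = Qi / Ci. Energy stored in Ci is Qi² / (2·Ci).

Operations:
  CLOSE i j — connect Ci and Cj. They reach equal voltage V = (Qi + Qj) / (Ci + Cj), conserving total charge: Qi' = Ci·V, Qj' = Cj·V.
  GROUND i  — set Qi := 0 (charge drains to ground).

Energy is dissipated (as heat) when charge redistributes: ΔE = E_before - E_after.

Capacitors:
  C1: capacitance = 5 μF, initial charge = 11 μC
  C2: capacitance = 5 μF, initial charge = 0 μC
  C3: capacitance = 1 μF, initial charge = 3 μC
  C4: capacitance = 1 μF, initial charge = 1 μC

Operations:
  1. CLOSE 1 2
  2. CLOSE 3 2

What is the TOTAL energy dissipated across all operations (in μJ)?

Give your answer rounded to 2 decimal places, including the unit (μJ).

Initial: C1(5μF, Q=11μC, V=2.20V), C2(5μF, Q=0μC, V=0.00V), C3(1μF, Q=3μC, V=3.00V), C4(1μF, Q=1μC, V=1.00V)
Op 1: CLOSE 1-2: Q_total=11.00, C_total=10.00, V=1.10; Q1=5.50, Q2=5.50; dissipated=6.050
Op 2: CLOSE 3-2: Q_total=8.50, C_total=6.00, V=1.42; Q3=1.42, Q2=7.08; dissipated=1.504
Total dissipated: 7.554 μJ

Answer: 7.55 μJ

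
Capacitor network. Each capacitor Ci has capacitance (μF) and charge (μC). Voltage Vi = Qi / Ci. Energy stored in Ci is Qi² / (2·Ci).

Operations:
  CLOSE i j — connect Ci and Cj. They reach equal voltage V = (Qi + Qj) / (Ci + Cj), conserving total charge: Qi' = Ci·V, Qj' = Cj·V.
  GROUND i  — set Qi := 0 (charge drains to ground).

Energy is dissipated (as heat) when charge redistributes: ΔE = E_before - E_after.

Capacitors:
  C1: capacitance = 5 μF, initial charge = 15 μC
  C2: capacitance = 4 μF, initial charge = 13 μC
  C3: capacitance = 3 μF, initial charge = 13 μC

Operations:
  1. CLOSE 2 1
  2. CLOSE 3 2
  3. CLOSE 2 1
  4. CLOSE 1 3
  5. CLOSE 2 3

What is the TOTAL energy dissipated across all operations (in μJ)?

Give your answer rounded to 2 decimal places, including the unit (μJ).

Answer: 1.74 μJ

Derivation:
Initial: C1(5μF, Q=15μC, V=3.00V), C2(4μF, Q=13μC, V=3.25V), C3(3μF, Q=13μC, V=4.33V)
Op 1: CLOSE 2-1: Q_total=28.00, C_total=9.00, V=3.11; Q2=12.44, Q1=15.56; dissipated=0.069
Op 2: CLOSE 3-2: Q_total=25.44, C_total=7.00, V=3.63; Q3=10.90, Q2=14.54; dissipated=1.280
Op 3: CLOSE 2-1: Q_total=30.10, C_total=9.00, V=3.34; Q2=13.38, Q1=16.72; dissipated=0.305
Op 4: CLOSE 1-3: Q_total=27.62, C_total=8.00, V=3.45; Q1=17.27, Q3=10.36; dissipated=0.079
Op 5: CLOSE 2-3: Q_total=23.73, C_total=7.00, V=3.39; Q2=13.56, Q3=10.17; dissipated=0.010
Total dissipated: 1.744 μJ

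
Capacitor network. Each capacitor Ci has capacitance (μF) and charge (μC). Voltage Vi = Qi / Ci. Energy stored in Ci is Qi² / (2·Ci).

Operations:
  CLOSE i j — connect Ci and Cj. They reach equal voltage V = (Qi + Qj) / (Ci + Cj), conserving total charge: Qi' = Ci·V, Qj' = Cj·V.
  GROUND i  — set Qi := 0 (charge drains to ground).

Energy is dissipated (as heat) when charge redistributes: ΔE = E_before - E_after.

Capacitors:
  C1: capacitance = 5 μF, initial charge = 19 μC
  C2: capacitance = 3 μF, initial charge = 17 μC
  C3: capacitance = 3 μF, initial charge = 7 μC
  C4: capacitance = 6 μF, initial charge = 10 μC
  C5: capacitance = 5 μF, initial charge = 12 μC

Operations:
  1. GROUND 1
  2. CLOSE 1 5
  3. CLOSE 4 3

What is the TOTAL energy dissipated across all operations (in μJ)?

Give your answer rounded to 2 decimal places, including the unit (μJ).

Answer: 43.74 μJ

Derivation:
Initial: C1(5μF, Q=19μC, V=3.80V), C2(3μF, Q=17μC, V=5.67V), C3(3μF, Q=7μC, V=2.33V), C4(6μF, Q=10μC, V=1.67V), C5(5μF, Q=12μC, V=2.40V)
Op 1: GROUND 1: Q1=0; energy lost=36.100
Op 2: CLOSE 1-5: Q_total=12.00, C_total=10.00, V=1.20; Q1=6.00, Q5=6.00; dissipated=7.200
Op 3: CLOSE 4-3: Q_total=17.00, C_total=9.00, V=1.89; Q4=11.33, Q3=5.67; dissipated=0.444
Total dissipated: 43.744 μJ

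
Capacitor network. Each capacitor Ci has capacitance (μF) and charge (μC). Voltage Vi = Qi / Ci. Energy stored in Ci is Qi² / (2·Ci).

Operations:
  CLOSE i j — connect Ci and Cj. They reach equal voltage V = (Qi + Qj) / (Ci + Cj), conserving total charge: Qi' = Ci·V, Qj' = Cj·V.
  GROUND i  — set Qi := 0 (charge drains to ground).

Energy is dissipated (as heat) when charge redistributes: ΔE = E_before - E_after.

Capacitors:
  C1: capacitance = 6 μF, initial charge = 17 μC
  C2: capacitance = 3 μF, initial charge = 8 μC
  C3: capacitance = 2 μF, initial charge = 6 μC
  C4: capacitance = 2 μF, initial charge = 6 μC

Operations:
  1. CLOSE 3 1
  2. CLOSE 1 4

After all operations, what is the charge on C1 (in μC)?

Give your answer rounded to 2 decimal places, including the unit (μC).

Answer: 17.44 μC

Derivation:
Initial: C1(6μF, Q=17μC, V=2.83V), C2(3μF, Q=8μC, V=2.67V), C3(2μF, Q=6μC, V=3.00V), C4(2μF, Q=6μC, V=3.00V)
Op 1: CLOSE 3-1: Q_total=23.00, C_total=8.00, V=2.88; Q3=5.75, Q1=17.25; dissipated=0.021
Op 2: CLOSE 1-4: Q_total=23.25, C_total=8.00, V=2.91; Q1=17.44, Q4=5.81; dissipated=0.012
Final charges: Q1=17.44, Q2=8.00, Q3=5.75, Q4=5.81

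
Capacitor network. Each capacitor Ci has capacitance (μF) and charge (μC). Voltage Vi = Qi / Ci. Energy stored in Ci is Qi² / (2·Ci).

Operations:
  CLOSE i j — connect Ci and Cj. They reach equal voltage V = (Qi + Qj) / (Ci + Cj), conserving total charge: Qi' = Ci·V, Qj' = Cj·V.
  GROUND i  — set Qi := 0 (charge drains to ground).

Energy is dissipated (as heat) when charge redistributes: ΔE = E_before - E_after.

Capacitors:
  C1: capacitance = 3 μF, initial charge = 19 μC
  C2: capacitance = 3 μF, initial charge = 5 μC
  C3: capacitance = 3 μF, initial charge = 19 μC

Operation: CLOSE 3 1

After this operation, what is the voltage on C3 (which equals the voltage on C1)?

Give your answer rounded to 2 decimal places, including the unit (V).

Answer: 6.33 V

Derivation:
Initial: C1(3μF, Q=19μC, V=6.33V), C2(3μF, Q=5μC, V=1.67V), C3(3μF, Q=19μC, V=6.33V)
Op 1: CLOSE 3-1: Q_total=38.00, C_total=6.00, V=6.33; Q3=19.00, Q1=19.00; dissipated=0.000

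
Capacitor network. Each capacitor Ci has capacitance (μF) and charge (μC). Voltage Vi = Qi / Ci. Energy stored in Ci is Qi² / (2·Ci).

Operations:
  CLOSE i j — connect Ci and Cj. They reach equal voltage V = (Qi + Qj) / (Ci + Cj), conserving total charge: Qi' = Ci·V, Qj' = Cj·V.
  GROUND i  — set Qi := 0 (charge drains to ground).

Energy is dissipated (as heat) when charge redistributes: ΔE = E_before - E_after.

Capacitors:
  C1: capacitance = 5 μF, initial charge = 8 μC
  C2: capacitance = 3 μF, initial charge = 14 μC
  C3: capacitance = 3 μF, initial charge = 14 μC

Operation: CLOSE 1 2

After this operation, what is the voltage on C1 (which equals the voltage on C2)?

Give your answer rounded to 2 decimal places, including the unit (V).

Initial: C1(5μF, Q=8μC, V=1.60V), C2(3μF, Q=14μC, V=4.67V), C3(3μF, Q=14μC, V=4.67V)
Op 1: CLOSE 1-2: Q_total=22.00, C_total=8.00, V=2.75; Q1=13.75, Q2=8.25; dissipated=8.817

Answer: 2.75 V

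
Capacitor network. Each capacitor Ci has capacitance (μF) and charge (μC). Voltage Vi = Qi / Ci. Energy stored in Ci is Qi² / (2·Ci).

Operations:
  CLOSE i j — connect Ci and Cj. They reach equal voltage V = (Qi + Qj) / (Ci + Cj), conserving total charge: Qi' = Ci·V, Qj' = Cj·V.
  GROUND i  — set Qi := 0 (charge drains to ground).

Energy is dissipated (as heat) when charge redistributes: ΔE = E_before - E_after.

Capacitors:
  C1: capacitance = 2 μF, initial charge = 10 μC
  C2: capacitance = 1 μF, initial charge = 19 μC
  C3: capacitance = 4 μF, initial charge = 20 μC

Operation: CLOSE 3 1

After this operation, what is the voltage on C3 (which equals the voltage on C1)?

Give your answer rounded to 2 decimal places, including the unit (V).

Answer: 5.00 V

Derivation:
Initial: C1(2μF, Q=10μC, V=5.00V), C2(1μF, Q=19μC, V=19.00V), C3(4μF, Q=20μC, V=5.00V)
Op 1: CLOSE 3-1: Q_total=30.00, C_total=6.00, V=5.00; Q3=20.00, Q1=10.00; dissipated=0.000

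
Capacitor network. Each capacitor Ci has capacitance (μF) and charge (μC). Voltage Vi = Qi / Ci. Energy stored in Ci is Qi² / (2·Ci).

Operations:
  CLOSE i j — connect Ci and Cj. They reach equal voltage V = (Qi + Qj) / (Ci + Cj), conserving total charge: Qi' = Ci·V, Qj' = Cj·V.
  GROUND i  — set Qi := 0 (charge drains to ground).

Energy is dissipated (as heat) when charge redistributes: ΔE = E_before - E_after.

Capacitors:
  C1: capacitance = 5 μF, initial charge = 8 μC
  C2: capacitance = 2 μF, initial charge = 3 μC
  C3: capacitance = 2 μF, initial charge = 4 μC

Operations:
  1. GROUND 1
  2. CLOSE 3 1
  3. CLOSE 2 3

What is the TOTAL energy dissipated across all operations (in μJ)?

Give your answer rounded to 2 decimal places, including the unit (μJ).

Answer: 9.69 μJ

Derivation:
Initial: C1(5μF, Q=8μC, V=1.60V), C2(2μF, Q=3μC, V=1.50V), C3(2μF, Q=4μC, V=2.00V)
Op 1: GROUND 1: Q1=0; energy lost=6.400
Op 2: CLOSE 3-1: Q_total=4.00, C_total=7.00, V=0.57; Q3=1.14, Q1=2.86; dissipated=2.857
Op 3: CLOSE 2-3: Q_total=4.14, C_total=4.00, V=1.04; Q2=2.07, Q3=2.07; dissipated=0.431
Total dissipated: 9.688 μJ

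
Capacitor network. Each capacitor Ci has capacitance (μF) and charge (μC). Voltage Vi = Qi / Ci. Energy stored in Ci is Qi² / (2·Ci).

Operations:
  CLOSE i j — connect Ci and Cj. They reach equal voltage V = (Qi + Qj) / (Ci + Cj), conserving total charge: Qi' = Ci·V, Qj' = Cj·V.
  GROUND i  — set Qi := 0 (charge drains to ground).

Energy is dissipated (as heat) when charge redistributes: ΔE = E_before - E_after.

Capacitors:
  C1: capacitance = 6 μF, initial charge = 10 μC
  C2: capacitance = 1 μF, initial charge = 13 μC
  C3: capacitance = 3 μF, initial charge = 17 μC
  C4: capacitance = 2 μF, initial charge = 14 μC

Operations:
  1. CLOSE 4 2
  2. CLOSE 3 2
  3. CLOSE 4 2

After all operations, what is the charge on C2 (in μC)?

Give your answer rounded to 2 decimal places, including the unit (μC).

Initial: C1(6μF, Q=10μC, V=1.67V), C2(1μF, Q=13μC, V=13.00V), C3(3μF, Q=17μC, V=5.67V), C4(2μF, Q=14μC, V=7.00V)
Op 1: CLOSE 4-2: Q_total=27.00, C_total=3.00, V=9.00; Q4=18.00, Q2=9.00; dissipated=12.000
Op 2: CLOSE 3-2: Q_total=26.00, C_total=4.00, V=6.50; Q3=19.50, Q2=6.50; dissipated=4.167
Op 3: CLOSE 4-2: Q_total=24.50, C_total=3.00, V=8.17; Q4=16.33, Q2=8.17; dissipated=2.083
Final charges: Q1=10.00, Q2=8.17, Q3=19.50, Q4=16.33

Answer: 8.17 μC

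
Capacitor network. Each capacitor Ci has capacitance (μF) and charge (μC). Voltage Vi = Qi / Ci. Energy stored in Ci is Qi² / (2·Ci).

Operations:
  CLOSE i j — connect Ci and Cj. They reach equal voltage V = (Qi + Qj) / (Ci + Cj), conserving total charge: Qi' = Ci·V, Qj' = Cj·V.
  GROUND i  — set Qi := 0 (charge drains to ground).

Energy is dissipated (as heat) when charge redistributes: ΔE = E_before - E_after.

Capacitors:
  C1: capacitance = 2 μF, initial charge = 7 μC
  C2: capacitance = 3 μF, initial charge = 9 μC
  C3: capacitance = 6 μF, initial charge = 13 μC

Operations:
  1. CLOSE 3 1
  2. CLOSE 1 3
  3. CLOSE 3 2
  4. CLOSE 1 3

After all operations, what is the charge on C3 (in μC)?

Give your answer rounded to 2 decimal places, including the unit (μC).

Initial: C1(2μF, Q=7μC, V=3.50V), C2(3μF, Q=9μC, V=3.00V), C3(6μF, Q=13μC, V=2.17V)
Op 1: CLOSE 3-1: Q_total=20.00, C_total=8.00, V=2.50; Q3=15.00, Q1=5.00; dissipated=1.333
Op 2: CLOSE 1-3: Q_total=20.00, C_total=8.00, V=2.50; Q1=5.00, Q3=15.00; dissipated=0.000
Op 3: CLOSE 3-2: Q_total=24.00, C_total=9.00, V=2.67; Q3=16.00, Q2=8.00; dissipated=0.250
Op 4: CLOSE 1-3: Q_total=21.00, C_total=8.00, V=2.62; Q1=5.25, Q3=15.75; dissipated=0.021
Final charges: Q1=5.25, Q2=8.00, Q3=15.75

Answer: 15.75 μC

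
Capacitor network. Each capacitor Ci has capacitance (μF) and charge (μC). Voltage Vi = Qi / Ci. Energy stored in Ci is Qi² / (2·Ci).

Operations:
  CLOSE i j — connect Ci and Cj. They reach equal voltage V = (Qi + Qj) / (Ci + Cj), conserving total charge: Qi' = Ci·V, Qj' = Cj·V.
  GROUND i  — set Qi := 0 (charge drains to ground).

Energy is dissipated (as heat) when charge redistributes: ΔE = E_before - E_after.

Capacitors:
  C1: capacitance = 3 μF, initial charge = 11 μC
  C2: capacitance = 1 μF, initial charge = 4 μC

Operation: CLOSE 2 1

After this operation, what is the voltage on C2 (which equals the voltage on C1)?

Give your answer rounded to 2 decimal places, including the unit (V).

Initial: C1(3μF, Q=11μC, V=3.67V), C2(1μF, Q=4μC, V=4.00V)
Op 1: CLOSE 2-1: Q_total=15.00, C_total=4.00, V=3.75; Q2=3.75, Q1=11.25; dissipated=0.042

Answer: 3.75 V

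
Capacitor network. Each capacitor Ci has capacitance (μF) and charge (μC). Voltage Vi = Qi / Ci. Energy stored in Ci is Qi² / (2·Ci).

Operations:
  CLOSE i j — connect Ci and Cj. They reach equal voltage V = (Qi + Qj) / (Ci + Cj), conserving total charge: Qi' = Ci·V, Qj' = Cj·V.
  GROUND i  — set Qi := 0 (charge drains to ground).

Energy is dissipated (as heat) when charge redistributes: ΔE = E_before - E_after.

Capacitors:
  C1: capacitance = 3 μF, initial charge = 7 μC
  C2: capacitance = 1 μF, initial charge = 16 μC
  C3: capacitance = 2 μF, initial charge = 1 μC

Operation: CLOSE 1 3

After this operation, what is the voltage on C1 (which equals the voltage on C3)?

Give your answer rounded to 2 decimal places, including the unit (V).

Initial: C1(3μF, Q=7μC, V=2.33V), C2(1μF, Q=16μC, V=16.00V), C3(2μF, Q=1μC, V=0.50V)
Op 1: CLOSE 1-3: Q_total=8.00, C_total=5.00, V=1.60; Q1=4.80, Q3=3.20; dissipated=2.017

Answer: 1.60 V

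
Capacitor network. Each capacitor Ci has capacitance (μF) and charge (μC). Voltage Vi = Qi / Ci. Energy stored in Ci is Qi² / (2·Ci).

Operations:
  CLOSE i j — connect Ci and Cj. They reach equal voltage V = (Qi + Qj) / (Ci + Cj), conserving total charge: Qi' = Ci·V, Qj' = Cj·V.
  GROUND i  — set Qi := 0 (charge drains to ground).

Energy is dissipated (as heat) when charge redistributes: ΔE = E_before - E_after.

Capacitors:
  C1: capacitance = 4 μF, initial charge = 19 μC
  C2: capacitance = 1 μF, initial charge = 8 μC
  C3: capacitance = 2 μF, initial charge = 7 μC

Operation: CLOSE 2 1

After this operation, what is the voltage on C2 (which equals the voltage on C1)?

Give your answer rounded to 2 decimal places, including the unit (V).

Answer: 5.40 V

Derivation:
Initial: C1(4μF, Q=19μC, V=4.75V), C2(1μF, Q=8μC, V=8.00V), C3(2μF, Q=7μC, V=3.50V)
Op 1: CLOSE 2-1: Q_total=27.00, C_total=5.00, V=5.40; Q2=5.40, Q1=21.60; dissipated=4.225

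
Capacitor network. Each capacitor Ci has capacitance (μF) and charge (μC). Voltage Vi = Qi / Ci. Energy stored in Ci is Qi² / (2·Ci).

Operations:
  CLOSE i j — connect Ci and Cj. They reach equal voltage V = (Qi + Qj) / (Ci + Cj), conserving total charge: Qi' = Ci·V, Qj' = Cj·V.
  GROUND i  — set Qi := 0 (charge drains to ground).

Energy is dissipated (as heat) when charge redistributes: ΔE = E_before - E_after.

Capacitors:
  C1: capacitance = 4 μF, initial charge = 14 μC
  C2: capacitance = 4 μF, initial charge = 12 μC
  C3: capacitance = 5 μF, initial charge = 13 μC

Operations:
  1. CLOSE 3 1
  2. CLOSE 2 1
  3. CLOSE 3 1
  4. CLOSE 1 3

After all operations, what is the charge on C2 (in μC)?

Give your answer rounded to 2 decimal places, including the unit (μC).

Initial: C1(4μF, Q=14μC, V=3.50V), C2(4μF, Q=12μC, V=3.00V), C3(5μF, Q=13μC, V=2.60V)
Op 1: CLOSE 3-1: Q_total=27.00, C_total=9.00, V=3.00; Q3=15.00, Q1=12.00; dissipated=0.900
Op 2: CLOSE 2-1: Q_total=24.00, C_total=8.00, V=3.00; Q2=12.00, Q1=12.00; dissipated=0.000
Op 3: CLOSE 3-1: Q_total=27.00, C_total=9.00, V=3.00; Q3=15.00, Q1=12.00; dissipated=0.000
Op 4: CLOSE 1-3: Q_total=27.00, C_total=9.00, V=3.00; Q1=12.00, Q3=15.00; dissipated=0.000
Final charges: Q1=12.00, Q2=12.00, Q3=15.00

Answer: 12.00 μC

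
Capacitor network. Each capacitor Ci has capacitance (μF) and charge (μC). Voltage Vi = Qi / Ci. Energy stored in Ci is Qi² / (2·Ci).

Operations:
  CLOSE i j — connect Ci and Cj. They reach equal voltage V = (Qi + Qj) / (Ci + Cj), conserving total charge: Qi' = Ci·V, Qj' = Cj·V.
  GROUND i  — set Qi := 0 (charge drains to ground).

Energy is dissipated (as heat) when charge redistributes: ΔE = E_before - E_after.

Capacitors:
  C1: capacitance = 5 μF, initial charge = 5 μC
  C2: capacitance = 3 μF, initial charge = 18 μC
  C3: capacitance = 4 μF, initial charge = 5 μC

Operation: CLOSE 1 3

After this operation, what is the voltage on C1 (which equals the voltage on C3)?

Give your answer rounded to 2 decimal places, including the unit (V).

Initial: C1(5μF, Q=5μC, V=1.00V), C2(3μF, Q=18μC, V=6.00V), C3(4μF, Q=5μC, V=1.25V)
Op 1: CLOSE 1-3: Q_total=10.00, C_total=9.00, V=1.11; Q1=5.56, Q3=4.44; dissipated=0.069

Answer: 1.11 V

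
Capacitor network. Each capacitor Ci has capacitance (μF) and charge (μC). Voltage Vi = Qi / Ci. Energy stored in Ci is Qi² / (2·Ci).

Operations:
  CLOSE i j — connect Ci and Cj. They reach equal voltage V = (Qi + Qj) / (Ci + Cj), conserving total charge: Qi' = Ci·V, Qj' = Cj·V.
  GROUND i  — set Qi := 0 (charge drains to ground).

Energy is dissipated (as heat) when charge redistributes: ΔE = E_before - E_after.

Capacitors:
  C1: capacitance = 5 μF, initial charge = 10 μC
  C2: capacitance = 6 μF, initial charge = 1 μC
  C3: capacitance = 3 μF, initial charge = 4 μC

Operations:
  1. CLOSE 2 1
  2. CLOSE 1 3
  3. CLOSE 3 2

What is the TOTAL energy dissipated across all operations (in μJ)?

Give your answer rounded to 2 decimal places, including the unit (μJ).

Answer: 4.70 μJ

Derivation:
Initial: C1(5μF, Q=10μC, V=2.00V), C2(6μF, Q=1μC, V=0.17V), C3(3μF, Q=4μC, V=1.33V)
Op 1: CLOSE 2-1: Q_total=11.00, C_total=11.00, V=1.00; Q2=6.00, Q1=5.00; dissipated=4.583
Op 2: CLOSE 1-3: Q_total=9.00, C_total=8.00, V=1.12; Q1=5.62, Q3=3.38; dissipated=0.104
Op 3: CLOSE 3-2: Q_total=9.38, C_total=9.00, V=1.04; Q3=3.12, Q2=6.25; dissipated=0.016
Total dissipated: 4.703 μJ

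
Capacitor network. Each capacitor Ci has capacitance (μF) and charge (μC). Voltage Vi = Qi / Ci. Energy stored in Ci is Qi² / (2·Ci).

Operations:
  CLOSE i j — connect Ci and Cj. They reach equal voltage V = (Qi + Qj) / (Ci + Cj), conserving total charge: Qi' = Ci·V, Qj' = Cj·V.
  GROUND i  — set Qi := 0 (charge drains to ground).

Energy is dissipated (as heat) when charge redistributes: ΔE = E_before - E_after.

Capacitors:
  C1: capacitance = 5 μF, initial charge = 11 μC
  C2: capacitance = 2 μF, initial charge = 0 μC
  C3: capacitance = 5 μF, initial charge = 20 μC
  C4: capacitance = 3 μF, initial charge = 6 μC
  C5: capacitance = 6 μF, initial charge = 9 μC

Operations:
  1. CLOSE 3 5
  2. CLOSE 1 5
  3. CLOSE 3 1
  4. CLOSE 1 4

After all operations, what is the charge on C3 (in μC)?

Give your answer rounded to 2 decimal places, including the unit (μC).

Answer: 12.69 μC

Derivation:
Initial: C1(5μF, Q=11μC, V=2.20V), C2(2μF, Q=0μC, V=0.00V), C3(5μF, Q=20μC, V=4.00V), C4(3μF, Q=6μC, V=2.00V), C5(6μF, Q=9μC, V=1.50V)
Op 1: CLOSE 3-5: Q_total=29.00, C_total=11.00, V=2.64; Q3=13.18, Q5=15.82; dissipated=8.523
Op 2: CLOSE 1-5: Q_total=26.82, C_total=11.00, V=2.44; Q1=12.19, Q5=14.63; dissipated=0.260
Op 3: CLOSE 3-1: Q_total=25.37, C_total=10.00, V=2.54; Q3=12.69, Q1=12.69; dissipated=0.049
Op 4: CLOSE 1-4: Q_total=18.69, C_total=8.00, V=2.34; Q1=11.68, Q4=7.01; dissipated=0.271
Final charges: Q1=11.68, Q2=0.00, Q3=12.69, Q4=7.01, Q5=14.63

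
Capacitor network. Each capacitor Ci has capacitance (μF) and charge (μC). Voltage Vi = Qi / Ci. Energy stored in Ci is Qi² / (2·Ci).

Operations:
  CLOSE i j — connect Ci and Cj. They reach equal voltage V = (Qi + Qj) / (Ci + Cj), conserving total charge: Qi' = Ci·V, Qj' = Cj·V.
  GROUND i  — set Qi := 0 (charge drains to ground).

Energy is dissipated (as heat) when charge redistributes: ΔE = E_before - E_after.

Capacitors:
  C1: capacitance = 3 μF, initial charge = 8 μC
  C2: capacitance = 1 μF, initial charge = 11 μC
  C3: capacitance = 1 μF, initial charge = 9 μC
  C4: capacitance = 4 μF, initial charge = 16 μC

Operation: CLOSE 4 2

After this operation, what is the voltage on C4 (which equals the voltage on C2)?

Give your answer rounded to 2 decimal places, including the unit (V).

Answer: 5.40 V

Derivation:
Initial: C1(3μF, Q=8μC, V=2.67V), C2(1μF, Q=11μC, V=11.00V), C3(1μF, Q=9μC, V=9.00V), C4(4μF, Q=16μC, V=4.00V)
Op 1: CLOSE 4-2: Q_total=27.00, C_total=5.00, V=5.40; Q4=21.60, Q2=5.40; dissipated=19.600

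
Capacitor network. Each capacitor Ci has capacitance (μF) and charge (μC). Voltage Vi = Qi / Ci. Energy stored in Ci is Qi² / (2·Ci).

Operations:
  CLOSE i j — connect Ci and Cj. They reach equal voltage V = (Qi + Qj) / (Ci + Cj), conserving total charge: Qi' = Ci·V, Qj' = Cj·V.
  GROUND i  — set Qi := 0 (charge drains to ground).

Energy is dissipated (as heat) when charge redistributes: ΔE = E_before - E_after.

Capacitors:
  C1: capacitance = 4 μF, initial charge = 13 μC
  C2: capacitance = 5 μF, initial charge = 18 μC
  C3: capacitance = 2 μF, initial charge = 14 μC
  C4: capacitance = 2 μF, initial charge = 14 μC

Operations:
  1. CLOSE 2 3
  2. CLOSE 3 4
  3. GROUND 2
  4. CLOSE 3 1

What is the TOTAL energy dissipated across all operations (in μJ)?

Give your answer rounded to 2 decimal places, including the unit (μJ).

Answer: 67.74 μJ

Derivation:
Initial: C1(4μF, Q=13μC, V=3.25V), C2(5μF, Q=18μC, V=3.60V), C3(2μF, Q=14μC, V=7.00V), C4(2μF, Q=14μC, V=7.00V)
Op 1: CLOSE 2-3: Q_total=32.00, C_total=7.00, V=4.57; Q2=22.86, Q3=9.14; dissipated=8.257
Op 2: CLOSE 3-4: Q_total=23.14, C_total=4.00, V=5.79; Q3=11.57, Q4=11.57; dissipated=2.949
Op 3: GROUND 2: Q2=0; energy lost=52.245
Op 4: CLOSE 3-1: Q_total=24.57, C_total=6.00, V=4.10; Q3=8.19, Q1=16.38; dissipated=4.287
Total dissipated: 67.738 μJ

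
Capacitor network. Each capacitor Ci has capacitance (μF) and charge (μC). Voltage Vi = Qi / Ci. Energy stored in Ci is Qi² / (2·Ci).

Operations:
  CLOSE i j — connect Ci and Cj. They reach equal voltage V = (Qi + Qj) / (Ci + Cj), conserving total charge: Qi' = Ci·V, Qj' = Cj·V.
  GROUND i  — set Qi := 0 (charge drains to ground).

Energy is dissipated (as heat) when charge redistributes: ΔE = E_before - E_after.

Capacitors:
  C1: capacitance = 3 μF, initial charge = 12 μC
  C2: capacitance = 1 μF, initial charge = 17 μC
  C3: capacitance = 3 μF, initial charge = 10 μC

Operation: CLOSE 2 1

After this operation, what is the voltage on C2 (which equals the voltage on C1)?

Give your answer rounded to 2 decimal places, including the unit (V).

Answer: 7.25 V

Derivation:
Initial: C1(3μF, Q=12μC, V=4.00V), C2(1μF, Q=17μC, V=17.00V), C3(3μF, Q=10μC, V=3.33V)
Op 1: CLOSE 2-1: Q_total=29.00, C_total=4.00, V=7.25; Q2=7.25, Q1=21.75; dissipated=63.375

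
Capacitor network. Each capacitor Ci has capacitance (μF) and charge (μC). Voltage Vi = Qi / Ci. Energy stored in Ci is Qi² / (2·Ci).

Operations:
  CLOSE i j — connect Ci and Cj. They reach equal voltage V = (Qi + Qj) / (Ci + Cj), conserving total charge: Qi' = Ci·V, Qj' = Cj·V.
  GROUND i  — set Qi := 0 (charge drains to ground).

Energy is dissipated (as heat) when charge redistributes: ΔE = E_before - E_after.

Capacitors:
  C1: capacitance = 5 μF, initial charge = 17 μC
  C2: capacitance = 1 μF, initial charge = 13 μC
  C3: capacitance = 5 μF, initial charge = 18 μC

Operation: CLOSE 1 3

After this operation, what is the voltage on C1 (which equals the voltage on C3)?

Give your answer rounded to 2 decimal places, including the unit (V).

Answer: 3.50 V

Derivation:
Initial: C1(5μF, Q=17μC, V=3.40V), C2(1μF, Q=13μC, V=13.00V), C3(5μF, Q=18μC, V=3.60V)
Op 1: CLOSE 1-3: Q_total=35.00, C_total=10.00, V=3.50; Q1=17.50, Q3=17.50; dissipated=0.050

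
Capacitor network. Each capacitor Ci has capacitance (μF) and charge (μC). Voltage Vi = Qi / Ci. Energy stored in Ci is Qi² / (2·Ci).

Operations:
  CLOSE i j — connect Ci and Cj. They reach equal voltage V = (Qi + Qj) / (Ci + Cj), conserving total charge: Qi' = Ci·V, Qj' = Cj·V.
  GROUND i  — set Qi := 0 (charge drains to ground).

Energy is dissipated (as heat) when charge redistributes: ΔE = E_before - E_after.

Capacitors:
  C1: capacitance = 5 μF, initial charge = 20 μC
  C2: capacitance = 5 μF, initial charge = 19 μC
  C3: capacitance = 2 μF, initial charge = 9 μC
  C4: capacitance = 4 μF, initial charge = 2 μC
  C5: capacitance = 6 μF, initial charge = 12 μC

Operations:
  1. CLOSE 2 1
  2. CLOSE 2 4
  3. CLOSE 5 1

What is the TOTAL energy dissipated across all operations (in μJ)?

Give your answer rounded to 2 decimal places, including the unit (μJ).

Initial: C1(5μF, Q=20μC, V=4.00V), C2(5μF, Q=19μC, V=3.80V), C3(2μF, Q=9μC, V=4.50V), C4(4μF, Q=2μC, V=0.50V), C5(6μF, Q=12μC, V=2.00V)
Op 1: CLOSE 2-1: Q_total=39.00, C_total=10.00, V=3.90; Q2=19.50, Q1=19.50; dissipated=0.050
Op 2: CLOSE 2-4: Q_total=21.50, C_total=9.00, V=2.39; Q2=11.94, Q4=9.56; dissipated=12.844
Op 3: CLOSE 5-1: Q_total=31.50, C_total=11.00, V=2.86; Q5=17.18, Q1=14.32; dissipated=4.923
Total dissipated: 17.817 μJ

Answer: 17.82 μJ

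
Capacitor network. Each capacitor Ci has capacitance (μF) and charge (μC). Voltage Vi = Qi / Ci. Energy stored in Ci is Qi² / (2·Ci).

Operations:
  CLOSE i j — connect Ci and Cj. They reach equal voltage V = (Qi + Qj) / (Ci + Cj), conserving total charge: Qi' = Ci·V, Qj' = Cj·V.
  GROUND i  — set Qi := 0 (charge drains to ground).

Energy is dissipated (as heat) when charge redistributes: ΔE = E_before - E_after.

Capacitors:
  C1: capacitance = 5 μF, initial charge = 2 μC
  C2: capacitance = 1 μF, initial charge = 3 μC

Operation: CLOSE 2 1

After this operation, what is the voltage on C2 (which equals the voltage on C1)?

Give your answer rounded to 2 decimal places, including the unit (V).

Initial: C1(5μF, Q=2μC, V=0.40V), C2(1μF, Q=3μC, V=3.00V)
Op 1: CLOSE 2-1: Q_total=5.00, C_total=6.00, V=0.83; Q2=0.83, Q1=4.17; dissipated=2.817

Answer: 0.83 V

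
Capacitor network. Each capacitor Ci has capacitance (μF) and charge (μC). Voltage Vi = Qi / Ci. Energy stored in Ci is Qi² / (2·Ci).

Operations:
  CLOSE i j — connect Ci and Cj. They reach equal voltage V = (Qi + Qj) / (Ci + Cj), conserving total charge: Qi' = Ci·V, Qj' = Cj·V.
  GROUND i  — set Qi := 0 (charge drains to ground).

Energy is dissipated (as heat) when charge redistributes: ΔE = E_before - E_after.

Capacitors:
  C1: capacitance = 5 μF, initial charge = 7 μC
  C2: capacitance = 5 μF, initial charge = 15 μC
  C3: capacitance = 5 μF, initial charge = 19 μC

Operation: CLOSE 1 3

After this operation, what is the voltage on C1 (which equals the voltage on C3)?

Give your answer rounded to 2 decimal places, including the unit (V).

Initial: C1(5μF, Q=7μC, V=1.40V), C2(5μF, Q=15μC, V=3.00V), C3(5μF, Q=19μC, V=3.80V)
Op 1: CLOSE 1-3: Q_total=26.00, C_total=10.00, V=2.60; Q1=13.00, Q3=13.00; dissipated=7.200

Answer: 2.60 V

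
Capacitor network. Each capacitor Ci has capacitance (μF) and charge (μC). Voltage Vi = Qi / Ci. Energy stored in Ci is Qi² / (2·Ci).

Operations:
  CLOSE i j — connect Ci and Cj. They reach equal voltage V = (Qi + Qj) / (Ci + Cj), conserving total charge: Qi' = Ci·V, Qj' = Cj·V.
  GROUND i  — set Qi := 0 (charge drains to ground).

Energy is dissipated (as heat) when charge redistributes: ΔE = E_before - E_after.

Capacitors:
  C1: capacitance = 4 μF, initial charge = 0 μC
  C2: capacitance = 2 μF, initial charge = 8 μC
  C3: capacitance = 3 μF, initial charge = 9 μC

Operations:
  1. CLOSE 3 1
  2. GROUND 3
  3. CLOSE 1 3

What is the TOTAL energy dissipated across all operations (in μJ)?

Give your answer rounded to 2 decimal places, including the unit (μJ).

Answer: 11.61 μJ

Derivation:
Initial: C1(4μF, Q=0μC, V=0.00V), C2(2μF, Q=8μC, V=4.00V), C3(3μF, Q=9μC, V=3.00V)
Op 1: CLOSE 3-1: Q_total=9.00, C_total=7.00, V=1.29; Q3=3.86, Q1=5.14; dissipated=7.714
Op 2: GROUND 3: Q3=0; energy lost=2.480
Op 3: CLOSE 1-3: Q_total=5.14, C_total=7.00, V=0.73; Q1=2.94, Q3=2.20; dissipated=1.417
Total dissipated: 11.611 μJ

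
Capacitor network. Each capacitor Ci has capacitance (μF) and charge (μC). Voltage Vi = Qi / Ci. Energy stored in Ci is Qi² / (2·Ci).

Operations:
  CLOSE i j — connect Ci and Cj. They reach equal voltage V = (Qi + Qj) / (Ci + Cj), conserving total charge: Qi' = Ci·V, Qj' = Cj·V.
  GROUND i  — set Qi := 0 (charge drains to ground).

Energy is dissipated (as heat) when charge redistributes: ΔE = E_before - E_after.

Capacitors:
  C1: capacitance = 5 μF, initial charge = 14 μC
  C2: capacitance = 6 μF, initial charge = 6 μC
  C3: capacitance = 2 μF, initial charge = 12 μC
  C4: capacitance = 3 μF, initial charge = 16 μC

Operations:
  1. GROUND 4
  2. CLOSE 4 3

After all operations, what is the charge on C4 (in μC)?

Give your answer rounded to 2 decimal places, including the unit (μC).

Answer: 7.20 μC

Derivation:
Initial: C1(5μF, Q=14μC, V=2.80V), C2(6μF, Q=6μC, V=1.00V), C3(2μF, Q=12μC, V=6.00V), C4(3μF, Q=16μC, V=5.33V)
Op 1: GROUND 4: Q4=0; energy lost=42.667
Op 2: CLOSE 4-3: Q_total=12.00, C_total=5.00, V=2.40; Q4=7.20, Q3=4.80; dissipated=21.600
Final charges: Q1=14.00, Q2=6.00, Q3=4.80, Q4=7.20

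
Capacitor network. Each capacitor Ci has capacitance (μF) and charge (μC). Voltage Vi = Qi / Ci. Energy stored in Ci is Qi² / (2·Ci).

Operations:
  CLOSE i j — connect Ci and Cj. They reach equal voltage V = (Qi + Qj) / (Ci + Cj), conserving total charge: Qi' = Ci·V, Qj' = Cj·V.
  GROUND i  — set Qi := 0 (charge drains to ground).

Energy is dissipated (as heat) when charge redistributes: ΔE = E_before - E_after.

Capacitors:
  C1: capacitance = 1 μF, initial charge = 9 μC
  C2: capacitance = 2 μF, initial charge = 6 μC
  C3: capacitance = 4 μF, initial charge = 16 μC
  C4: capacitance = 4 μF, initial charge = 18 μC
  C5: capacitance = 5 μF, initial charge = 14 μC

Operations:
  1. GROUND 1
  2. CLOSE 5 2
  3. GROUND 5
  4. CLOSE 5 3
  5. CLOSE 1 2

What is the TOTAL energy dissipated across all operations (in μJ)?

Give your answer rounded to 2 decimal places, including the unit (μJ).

Answer: 81.44 μJ

Derivation:
Initial: C1(1μF, Q=9μC, V=9.00V), C2(2μF, Q=6μC, V=3.00V), C3(4μF, Q=16μC, V=4.00V), C4(4μF, Q=18μC, V=4.50V), C5(5μF, Q=14μC, V=2.80V)
Op 1: GROUND 1: Q1=0; energy lost=40.500
Op 2: CLOSE 5-2: Q_total=20.00, C_total=7.00, V=2.86; Q5=14.29, Q2=5.71; dissipated=0.029
Op 3: GROUND 5: Q5=0; energy lost=20.408
Op 4: CLOSE 5-3: Q_total=16.00, C_total=9.00, V=1.78; Q5=8.89, Q3=7.11; dissipated=17.778
Op 5: CLOSE 1-2: Q_total=5.71, C_total=3.00, V=1.90; Q1=1.90, Q2=3.81; dissipated=2.721
Total dissipated: 81.436 μJ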